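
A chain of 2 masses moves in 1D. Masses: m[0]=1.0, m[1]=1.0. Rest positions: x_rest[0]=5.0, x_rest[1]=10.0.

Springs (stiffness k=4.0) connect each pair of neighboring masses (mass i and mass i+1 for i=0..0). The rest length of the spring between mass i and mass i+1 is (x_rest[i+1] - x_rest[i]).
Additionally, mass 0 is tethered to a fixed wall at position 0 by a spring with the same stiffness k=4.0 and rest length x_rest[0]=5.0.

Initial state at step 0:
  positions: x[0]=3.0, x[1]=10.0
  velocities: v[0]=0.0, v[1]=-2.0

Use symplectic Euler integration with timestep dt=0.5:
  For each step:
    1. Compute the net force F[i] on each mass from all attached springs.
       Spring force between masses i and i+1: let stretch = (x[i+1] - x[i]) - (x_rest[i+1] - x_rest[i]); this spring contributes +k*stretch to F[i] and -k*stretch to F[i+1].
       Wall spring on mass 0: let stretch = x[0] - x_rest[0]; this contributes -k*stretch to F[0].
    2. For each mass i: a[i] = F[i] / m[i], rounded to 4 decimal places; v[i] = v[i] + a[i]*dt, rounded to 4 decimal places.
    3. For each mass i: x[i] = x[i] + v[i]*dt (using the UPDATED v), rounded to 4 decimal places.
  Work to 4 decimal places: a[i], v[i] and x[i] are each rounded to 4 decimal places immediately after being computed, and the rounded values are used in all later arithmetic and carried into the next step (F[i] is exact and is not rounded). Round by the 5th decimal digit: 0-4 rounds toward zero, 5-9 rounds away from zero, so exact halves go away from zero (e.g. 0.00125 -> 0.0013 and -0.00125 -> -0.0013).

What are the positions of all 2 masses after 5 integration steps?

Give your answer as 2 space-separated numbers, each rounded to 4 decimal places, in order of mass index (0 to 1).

Step 0: x=[3.0000 10.0000] v=[0.0000 -2.0000]
Step 1: x=[7.0000 7.0000] v=[8.0000 -6.0000]
Step 2: x=[4.0000 9.0000] v=[-6.0000 4.0000]
Step 3: x=[2.0000 11.0000] v=[-4.0000 4.0000]
Step 4: x=[7.0000 9.0000] v=[10.0000 -4.0000]
Step 5: x=[7.0000 10.0000] v=[0.0000 2.0000]

Answer: 7.0000 10.0000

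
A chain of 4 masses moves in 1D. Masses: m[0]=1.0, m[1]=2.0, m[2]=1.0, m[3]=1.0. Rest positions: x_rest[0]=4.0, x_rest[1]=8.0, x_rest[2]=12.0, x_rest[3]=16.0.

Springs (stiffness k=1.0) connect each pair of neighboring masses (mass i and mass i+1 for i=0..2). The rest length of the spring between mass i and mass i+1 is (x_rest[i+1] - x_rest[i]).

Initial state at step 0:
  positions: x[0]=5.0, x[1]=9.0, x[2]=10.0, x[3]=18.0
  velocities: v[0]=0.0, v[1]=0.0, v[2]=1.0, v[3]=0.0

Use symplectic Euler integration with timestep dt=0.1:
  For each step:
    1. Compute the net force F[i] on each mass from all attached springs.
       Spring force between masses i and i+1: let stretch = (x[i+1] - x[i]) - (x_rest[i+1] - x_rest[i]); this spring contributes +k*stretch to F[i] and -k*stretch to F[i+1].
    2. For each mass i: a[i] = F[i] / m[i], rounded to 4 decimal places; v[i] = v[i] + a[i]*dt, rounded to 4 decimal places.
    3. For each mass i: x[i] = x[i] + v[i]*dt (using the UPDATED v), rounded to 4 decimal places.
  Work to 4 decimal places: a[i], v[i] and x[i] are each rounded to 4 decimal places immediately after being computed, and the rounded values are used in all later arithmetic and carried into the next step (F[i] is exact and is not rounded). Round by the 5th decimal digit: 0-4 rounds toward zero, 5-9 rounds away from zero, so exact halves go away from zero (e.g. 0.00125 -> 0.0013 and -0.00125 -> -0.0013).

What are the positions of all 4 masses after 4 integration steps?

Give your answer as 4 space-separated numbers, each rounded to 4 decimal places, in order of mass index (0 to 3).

Answer: 4.9979 8.8623 11.0515 17.6261

Derivation:
Step 0: x=[5.0000 9.0000 10.0000 18.0000] v=[0.0000 0.0000 1.0000 0.0000]
Step 1: x=[5.0000 8.9850 10.1700 17.9600] v=[0.0000 -0.1500 1.7000 -0.4000]
Step 2: x=[4.9999 8.9560 10.4061 17.8821] v=[-0.0015 -0.2900 2.3605 -0.7790]
Step 3: x=[4.9993 8.9145 10.7024 17.7694] v=[-0.0059 -0.4153 2.9631 -1.1266]
Step 4: x=[4.9979 8.8623 11.0515 17.6261] v=[-0.0144 -0.5217 3.4910 -1.4333]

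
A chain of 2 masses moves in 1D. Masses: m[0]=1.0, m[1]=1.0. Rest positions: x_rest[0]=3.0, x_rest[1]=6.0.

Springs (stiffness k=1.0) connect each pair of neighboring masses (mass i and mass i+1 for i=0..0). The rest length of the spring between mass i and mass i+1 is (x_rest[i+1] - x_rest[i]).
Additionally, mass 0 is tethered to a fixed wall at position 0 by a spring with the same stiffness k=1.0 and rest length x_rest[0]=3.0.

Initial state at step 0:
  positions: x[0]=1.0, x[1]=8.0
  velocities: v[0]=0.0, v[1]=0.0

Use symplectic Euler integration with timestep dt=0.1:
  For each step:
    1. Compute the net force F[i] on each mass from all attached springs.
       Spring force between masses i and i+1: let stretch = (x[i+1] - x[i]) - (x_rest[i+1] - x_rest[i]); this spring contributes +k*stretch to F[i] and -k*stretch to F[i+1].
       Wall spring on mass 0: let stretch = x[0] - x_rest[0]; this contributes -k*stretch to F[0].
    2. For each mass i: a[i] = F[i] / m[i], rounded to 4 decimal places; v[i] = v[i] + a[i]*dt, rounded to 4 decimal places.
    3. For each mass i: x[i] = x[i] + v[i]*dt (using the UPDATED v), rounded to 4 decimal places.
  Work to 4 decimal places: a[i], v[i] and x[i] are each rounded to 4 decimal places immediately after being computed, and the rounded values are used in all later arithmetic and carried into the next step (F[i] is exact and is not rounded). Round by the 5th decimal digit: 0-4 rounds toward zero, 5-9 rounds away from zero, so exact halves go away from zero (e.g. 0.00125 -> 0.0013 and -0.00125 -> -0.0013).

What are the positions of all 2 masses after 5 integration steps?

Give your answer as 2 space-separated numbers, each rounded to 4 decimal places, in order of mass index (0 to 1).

Answer: 1.8452 7.4343

Derivation:
Step 0: x=[1.0000 8.0000] v=[0.0000 0.0000]
Step 1: x=[1.0600 7.9600] v=[0.6000 -0.4000]
Step 2: x=[1.1784 7.8810] v=[1.1840 -0.7900]
Step 3: x=[1.3520 7.7650] v=[1.7364 -1.1603]
Step 4: x=[1.5763 7.6148] v=[2.2425 -1.5016]
Step 5: x=[1.8452 7.4343] v=[2.6887 -1.8055]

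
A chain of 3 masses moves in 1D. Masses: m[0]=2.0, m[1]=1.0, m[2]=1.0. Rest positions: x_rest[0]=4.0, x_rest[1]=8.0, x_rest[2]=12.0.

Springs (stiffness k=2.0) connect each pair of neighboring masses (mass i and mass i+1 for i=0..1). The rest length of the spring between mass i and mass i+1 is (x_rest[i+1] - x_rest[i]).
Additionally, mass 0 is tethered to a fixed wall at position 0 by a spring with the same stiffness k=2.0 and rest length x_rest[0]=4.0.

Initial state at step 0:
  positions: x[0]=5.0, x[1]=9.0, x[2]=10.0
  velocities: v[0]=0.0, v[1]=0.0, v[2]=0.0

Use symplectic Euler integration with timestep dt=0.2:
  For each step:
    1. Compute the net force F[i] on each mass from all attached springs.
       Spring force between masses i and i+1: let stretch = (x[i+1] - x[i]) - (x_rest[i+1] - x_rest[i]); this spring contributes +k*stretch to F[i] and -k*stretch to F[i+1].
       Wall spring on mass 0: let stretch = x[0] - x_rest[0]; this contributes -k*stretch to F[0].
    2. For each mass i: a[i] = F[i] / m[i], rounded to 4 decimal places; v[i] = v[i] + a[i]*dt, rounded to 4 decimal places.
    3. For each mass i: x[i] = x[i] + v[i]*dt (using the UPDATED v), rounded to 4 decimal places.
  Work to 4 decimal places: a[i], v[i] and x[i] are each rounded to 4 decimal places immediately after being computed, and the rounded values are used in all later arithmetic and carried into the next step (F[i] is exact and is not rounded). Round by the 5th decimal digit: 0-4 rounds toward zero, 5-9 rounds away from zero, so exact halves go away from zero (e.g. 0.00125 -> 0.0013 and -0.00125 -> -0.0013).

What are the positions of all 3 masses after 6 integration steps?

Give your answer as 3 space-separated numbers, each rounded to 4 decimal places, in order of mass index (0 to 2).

Answer: 3.9078 6.8540 12.9084

Derivation:
Step 0: x=[5.0000 9.0000 10.0000] v=[0.0000 0.0000 0.0000]
Step 1: x=[4.9600 8.7600 10.2400] v=[-0.2000 -1.2000 1.2000]
Step 2: x=[4.8736 8.3344 10.6816] v=[-0.4320 -2.1280 2.2080]
Step 3: x=[4.7307 7.8197 11.2554] v=[-0.7146 -2.5734 2.8691]
Step 4: x=[4.5221 7.3328 11.8744] v=[-1.0429 -2.4347 3.0948]
Step 5: x=[4.2451 6.9843 12.4500] v=[-1.3852 -1.7423 2.8782]
Step 6: x=[3.9078 6.8540 12.9084] v=[-1.6864 -0.6517 2.2919]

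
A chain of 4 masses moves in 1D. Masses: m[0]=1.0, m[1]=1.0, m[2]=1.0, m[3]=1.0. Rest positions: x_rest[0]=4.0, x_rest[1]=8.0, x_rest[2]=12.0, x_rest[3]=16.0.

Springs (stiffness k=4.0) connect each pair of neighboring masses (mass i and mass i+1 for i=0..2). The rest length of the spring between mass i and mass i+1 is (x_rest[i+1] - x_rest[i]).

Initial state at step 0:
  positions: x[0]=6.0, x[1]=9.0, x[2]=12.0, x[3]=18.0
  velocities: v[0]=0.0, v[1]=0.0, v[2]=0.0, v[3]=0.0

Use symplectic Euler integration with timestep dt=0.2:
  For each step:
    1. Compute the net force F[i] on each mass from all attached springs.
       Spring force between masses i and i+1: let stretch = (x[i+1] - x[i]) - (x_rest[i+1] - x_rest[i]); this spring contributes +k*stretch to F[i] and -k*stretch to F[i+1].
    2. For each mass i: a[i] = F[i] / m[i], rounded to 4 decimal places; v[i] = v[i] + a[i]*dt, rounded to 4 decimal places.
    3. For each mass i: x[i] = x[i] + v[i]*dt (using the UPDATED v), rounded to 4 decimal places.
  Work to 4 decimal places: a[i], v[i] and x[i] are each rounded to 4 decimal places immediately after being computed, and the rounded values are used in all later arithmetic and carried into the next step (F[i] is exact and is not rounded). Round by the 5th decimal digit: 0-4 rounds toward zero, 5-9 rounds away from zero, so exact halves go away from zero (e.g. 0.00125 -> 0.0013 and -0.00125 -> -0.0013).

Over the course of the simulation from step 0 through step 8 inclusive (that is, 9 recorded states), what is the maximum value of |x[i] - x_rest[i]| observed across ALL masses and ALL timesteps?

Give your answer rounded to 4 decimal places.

Step 0: x=[6.0000 9.0000 12.0000 18.0000] v=[0.0000 0.0000 0.0000 0.0000]
Step 1: x=[5.8400 9.0000 12.4800 17.6800] v=[-0.8000 0.0000 2.4000 -1.6000]
Step 2: x=[5.5456 9.0512 13.2352 17.1680] v=[-1.4720 0.2560 3.7760 -2.5600]
Step 3: x=[5.1721 9.2109 13.9502 16.6668] v=[-1.8675 0.7987 3.5750 -2.5062]
Step 4: x=[4.8048 9.4827 14.3416 16.3709] v=[-1.8365 1.3591 1.9568 -1.4795]
Step 5: x=[4.5460 9.7835 14.2802 16.3903] v=[-1.2942 1.5039 -0.3069 0.0971]
Step 6: x=[4.4852 9.9658 13.8370 16.7121] v=[-0.3042 0.9113 -2.2162 1.6090]
Step 7: x=[4.6613 9.8906 13.2344 17.2139] v=[0.8803 -0.3762 -3.0131 2.5089]
Step 8: x=[5.0340 9.5137 12.7335 17.7190] v=[1.8637 -1.8846 -2.5045 2.5253]
Max displacement = 2.3416

Answer: 2.3416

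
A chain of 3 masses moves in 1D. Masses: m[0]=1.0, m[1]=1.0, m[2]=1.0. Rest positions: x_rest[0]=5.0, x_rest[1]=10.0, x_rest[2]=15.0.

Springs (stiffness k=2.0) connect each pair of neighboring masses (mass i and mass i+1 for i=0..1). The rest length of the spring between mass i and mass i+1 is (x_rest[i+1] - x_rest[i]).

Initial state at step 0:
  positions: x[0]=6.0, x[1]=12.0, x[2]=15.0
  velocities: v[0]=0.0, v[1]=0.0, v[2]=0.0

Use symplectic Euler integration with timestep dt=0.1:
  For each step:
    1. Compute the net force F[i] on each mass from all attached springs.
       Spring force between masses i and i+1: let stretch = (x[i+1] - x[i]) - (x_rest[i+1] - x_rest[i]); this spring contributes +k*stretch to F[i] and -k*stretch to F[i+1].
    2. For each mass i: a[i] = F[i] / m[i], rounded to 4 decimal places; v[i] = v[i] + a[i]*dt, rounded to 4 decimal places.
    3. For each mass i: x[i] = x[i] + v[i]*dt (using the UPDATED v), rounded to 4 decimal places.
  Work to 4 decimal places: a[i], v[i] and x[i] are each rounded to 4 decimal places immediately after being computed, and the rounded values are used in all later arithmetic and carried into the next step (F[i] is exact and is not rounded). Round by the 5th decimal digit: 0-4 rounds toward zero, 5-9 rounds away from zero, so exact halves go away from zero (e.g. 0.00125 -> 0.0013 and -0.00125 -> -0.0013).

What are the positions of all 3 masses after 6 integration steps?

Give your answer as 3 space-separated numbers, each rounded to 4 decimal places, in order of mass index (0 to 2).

Step 0: x=[6.0000 12.0000 15.0000] v=[0.0000 0.0000 0.0000]
Step 1: x=[6.0200 11.9400 15.0400] v=[0.2000 -0.6000 0.4000]
Step 2: x=[6.0584 11.8236 15.1180] v=[0.3840 -1.1640 0.7800]
Step 3: x=[6.1121 11.6578 15.2301] v=[0.5370 -1.6582 1.1211]
Step 4: x=[6.1767 11.4525 15.3708] v=[0.6461 -2.0529 1.4066]
Step 5: x=[6.2468 11.2201 15.5331] v=[0.7013 -2.3244 1.6229]
Step 6: x=[6.3164 10.9745 15.7091] v=[0.6960 -2.4565 1.7603]

Answer: 6.3164 10.9745 15.7091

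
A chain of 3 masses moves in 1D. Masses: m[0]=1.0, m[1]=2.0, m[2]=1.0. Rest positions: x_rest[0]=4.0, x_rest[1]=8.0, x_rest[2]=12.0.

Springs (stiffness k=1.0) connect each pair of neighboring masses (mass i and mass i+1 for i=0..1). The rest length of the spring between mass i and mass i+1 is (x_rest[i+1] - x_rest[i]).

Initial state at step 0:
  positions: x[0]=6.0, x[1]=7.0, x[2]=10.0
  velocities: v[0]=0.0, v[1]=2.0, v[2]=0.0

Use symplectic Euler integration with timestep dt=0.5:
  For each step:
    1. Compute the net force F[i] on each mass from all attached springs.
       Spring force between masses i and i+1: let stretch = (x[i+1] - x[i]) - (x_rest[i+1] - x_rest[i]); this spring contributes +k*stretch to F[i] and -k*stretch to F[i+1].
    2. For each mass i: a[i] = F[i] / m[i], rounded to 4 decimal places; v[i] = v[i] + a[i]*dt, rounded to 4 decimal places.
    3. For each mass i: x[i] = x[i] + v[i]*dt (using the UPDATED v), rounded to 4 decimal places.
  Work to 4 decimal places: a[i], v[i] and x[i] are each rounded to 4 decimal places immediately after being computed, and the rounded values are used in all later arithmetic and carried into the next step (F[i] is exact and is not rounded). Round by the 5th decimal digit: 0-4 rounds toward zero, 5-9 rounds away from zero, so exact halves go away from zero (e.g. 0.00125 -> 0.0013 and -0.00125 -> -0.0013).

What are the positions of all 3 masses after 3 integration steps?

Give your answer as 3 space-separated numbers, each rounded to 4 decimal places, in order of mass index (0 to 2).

Step 0: x=[6.0000 7.0000 10.0000] v=[0.0000 2.0000 0.0000]
Step 1: x=[5.2500 8.2500 10.2500] v=[-1.5000 2.5000 0.5000]
Step 2: x=[4.2500 9.3750 11.0000] v=[-2.0000 2.2500 1.5000]
Step 3: x=[3.5313 10.0625 12.3438] v=[-1.4375 1.3750 2.6875]

Answer: 3.5313 10.0625 12.3438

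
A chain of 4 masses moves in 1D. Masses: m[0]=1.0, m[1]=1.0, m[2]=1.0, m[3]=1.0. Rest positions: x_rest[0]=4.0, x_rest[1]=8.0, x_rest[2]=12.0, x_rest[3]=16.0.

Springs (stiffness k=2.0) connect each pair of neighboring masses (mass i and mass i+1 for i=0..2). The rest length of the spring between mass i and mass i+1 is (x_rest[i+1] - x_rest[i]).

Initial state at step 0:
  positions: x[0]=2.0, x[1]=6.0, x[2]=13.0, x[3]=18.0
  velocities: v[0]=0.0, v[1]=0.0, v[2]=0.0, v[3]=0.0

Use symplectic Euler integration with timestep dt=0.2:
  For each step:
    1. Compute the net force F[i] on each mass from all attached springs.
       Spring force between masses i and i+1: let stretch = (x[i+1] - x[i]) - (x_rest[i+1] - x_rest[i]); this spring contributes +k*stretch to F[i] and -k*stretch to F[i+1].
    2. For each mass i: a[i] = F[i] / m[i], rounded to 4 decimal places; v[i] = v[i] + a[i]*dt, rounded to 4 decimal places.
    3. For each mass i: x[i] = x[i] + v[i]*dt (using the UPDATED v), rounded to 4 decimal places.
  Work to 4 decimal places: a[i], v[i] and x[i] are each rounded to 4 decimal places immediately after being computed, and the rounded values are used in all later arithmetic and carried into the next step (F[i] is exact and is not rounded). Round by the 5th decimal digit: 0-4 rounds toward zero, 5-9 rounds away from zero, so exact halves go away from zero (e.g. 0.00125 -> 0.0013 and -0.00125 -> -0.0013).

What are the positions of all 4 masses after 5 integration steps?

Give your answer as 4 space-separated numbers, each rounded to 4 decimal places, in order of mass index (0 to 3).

Step 0: x=[2.0000 6.0000 13.0000 18.0000] v=[0.0000 0.0000 0.0000 0.0000]
Step 1: x=[2.0000 6.2400 12.8400 17.9200] v=[0.0000 1.2000 -0.8000 -0.4000]
Step 2: x=[2.0192 6.6688 12.5584 17.7536] v=[0.0960 2.1440 -1.4080 -0.8320]
Step 3: x=[2.0904 7.1968 12.2212 17.4916] v=[0.3558 2.6400 -1.6858 -1.3101]
Step 4: x=[2.2501 7.7182 11.9037 17.1279] v=[0.7984 2.6072 -1.5874 -1.8183]
Step 5: x=[2.5272 8.1370 11.6693 16.6663] v=[1.3856 2.0942 -1.1719 -2.3080]

Answer: 2.5272 8.1370 11.6693 16.6663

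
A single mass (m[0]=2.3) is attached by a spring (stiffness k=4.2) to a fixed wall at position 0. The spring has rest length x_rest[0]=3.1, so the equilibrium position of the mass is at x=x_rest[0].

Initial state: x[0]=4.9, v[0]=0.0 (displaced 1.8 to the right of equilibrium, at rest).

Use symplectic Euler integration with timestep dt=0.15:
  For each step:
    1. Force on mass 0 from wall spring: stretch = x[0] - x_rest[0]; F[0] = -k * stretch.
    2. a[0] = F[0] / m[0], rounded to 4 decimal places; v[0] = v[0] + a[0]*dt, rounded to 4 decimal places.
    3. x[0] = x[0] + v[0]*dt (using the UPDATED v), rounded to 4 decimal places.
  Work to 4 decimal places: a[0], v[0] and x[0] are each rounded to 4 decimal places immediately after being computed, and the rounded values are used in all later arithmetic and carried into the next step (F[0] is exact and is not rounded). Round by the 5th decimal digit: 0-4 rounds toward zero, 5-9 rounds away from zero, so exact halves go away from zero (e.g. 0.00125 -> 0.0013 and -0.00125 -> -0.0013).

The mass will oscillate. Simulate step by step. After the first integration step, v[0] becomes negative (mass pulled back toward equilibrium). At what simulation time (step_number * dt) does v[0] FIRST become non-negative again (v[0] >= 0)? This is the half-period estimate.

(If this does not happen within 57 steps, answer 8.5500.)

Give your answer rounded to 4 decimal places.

Answer: 2.4000

Derivation:
Step 0: x=[4.9000] v=[0.0000]
Step 1: x=[4.8260] v=[-0.4931]
Step 2: x=[4.6811] v=[-0.9659]
Step 3: x=[4.4713] v=[-1.3990]
Step 4: x=[4.2051] v=[-1.7746]
Step 5: x=[3.8935] v=[-2.0773]
Step 6: x=[3.5493] v=[-2.2947]
Step 7: x=[3.1866] v=[-2.4178]
Step 8: x=[2.8204] v=[-2.4415]
Step 9: x=[2.4657] v=[-2.3649]
Step 10: x=[2.1370] v=[-2.1912]
Step 11: x=[1.8479] v=[-1.9274]
Step 12: x=[1.6102] v=[-1.5844]
Step 13: x=[1.4338] v=[-1.1763]
Step 14: x=[1.3258] v=[-0.7199]
Step 15: x=[1.2907] v=[-0.2339]
Step 16: x=[1.3300] v=[0.2617]
First v>=0 after going negative at step 16, time=2.4000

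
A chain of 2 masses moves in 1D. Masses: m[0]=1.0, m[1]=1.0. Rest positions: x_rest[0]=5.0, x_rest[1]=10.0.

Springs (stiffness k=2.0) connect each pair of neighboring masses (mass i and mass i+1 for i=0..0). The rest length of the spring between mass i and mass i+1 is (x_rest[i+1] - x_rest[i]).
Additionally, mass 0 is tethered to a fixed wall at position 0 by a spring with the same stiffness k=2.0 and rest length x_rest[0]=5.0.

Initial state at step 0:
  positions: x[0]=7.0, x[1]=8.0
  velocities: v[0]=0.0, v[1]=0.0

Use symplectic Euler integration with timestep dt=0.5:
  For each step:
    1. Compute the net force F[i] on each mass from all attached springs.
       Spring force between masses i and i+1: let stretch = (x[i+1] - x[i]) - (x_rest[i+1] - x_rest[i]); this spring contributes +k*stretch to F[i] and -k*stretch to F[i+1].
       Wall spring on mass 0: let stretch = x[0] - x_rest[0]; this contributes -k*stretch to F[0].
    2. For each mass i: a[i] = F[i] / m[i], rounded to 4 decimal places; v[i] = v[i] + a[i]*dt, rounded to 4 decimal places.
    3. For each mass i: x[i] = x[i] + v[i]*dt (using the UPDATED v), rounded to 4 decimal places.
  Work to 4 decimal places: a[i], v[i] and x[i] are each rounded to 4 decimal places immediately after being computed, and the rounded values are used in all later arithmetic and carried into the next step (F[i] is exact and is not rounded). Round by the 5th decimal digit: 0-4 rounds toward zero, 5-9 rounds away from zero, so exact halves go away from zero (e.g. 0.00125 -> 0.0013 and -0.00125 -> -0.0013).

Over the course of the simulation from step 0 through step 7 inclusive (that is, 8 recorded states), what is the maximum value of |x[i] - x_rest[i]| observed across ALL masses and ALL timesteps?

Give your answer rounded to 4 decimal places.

Step 0: x=[7.0000 8.0000] v=[0.0000 0.0000]
Step 1: x=[4.0000 10.0000] v=[-6.0000 4.0000]
Step 2: x=[2.0000 11.5000] v=[-4.0000 3.0000]
Step 3: x=[3.7500 10.7500] v=[3.5000 -1.5000]
Step 4: x=[7.1250 9.0000] v=[6.7500 -3.5000]
Step 5: x=[7.8750 8.8125] v=[1.5000 -0.3750]
Step 6: x=[5.1563 10.6563] v=[-5.4375 3.6875]
Step 7: x=[2.6094 12.2501] v=[-5.0938 3.1875]
Max displacement = 3.0000

Answer: 3.0000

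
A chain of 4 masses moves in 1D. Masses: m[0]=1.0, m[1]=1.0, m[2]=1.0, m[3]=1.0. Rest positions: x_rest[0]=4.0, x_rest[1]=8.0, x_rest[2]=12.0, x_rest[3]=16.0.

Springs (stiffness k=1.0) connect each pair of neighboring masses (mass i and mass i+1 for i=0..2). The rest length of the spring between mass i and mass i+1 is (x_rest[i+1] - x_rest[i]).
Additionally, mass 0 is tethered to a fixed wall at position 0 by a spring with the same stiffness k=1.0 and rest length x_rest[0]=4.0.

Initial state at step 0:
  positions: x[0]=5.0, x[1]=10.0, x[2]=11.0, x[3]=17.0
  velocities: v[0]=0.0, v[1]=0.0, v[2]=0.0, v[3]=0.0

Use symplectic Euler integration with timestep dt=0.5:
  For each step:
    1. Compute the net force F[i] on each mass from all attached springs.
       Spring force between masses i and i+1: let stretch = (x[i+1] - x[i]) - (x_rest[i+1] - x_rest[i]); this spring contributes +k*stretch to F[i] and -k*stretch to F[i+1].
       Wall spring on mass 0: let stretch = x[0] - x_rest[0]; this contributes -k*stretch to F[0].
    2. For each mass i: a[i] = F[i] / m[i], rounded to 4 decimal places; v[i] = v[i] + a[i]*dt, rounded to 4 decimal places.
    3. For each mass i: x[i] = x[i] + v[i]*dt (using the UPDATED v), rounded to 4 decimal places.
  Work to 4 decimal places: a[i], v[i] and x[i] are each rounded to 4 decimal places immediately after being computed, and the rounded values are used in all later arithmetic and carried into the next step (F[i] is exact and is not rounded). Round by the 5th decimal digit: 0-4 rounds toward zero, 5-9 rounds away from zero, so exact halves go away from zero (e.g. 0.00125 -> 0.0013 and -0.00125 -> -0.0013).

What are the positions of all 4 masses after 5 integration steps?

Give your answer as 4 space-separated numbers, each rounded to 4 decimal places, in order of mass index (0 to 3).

Answer: 2.6768 8.5361 11.9902 17.1445

Derivation:
Step 0: x=[5.0000 10.0000 11.0000 17.0000] v=[0.0000 0.0000 0.0000 0.0000]
Step 1: x=[5.0000 9.0000 12.2500 16.5000] v=[0.0000 -2.0000 2.5000 -1.0000]
Step 2: x=[4.7500 7.8125 13.7500 15.9375] v=[-0.5000 -2.3750 3.0000 -1.1250]
Step 3: x=[4.0781 7.3438 14.3125 15.8281] v=[-1.3438 -0.9375 1.1250 -0.2188]
Step 4: x=[3.2031 7.8008 13.5117 16.3398] v=[-1.7500 0.9140 -1.6016 1.0234]
Step 5: x=[2.6768 8.5361 11.9902 17.1445] v=[-1.0527 1.4706 -3.0430 1.6094]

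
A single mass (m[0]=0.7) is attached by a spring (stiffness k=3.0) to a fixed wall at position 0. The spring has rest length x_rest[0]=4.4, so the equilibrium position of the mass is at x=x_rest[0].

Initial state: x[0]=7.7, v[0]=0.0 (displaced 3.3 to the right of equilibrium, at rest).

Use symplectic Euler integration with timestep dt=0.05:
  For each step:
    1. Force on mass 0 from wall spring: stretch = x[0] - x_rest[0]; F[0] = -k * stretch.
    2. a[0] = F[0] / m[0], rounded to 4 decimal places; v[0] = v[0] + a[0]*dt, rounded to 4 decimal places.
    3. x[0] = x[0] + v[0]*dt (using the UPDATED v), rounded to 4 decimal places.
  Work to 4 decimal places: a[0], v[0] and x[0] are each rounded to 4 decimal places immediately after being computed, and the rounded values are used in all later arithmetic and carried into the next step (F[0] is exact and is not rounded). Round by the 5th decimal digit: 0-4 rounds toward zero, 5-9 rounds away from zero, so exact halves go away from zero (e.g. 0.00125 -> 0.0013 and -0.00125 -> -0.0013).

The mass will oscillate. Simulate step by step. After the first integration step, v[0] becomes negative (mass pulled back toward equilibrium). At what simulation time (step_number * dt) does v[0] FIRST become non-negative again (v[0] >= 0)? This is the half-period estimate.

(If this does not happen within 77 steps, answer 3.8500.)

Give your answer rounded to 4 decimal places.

Answer: 1.5500

Derivation:
Step 0: x=[7.7000] v=[0.0000]
Step 1: x=[7.6646] v=[-0.7071]
Step 2: x=[7.5943] v=[-1.4067]
Step 3: x=[7.4897] v=[-2.0912]
Step 4: x=[7.3520] v=[-2.7533]
Step 5: x=[7.1827] v=[-3.3859]
Step 6: x=[6.9836] v=[-3.9822]
Step 7: x=[6.7568] v=[-4.5358]
Step 8: x=[6.5048] v=[-5.0408]
Step 9: x=[6.2302] v=[-5.4918]
Step 10: x=[5.9360] v=[-5.8840]
Step 11: x=[5.6253] v=[-6.2131]
Step 12: x=[5.3015] v=[-6.4757]
Step 13: x=[4.9681] v=[-6.6689]
Step 14: x=[4.6286] v=[-6.7906]
Step 15: x=[4.2866] v=[-6.8396]
Step 16: x=[3.9458] v=[-6.8153]
Step 17: x=[3.6099] v=[-6.7180]
Step 18: x=[3.2825] v=[-6.5487]
Step 19: x=[2.9670] v=[-6.3092]
Step 20: x=[2.6669] v=[-6.0021]
Step 21: x=[2.3854] v=[-5.6307]
Step 22: x=[2.1255] v=[-5.1990]
Step 23: x=[1.8899] v=[-4.7116]
Step 24: x=[1.6812] v=[-4.1737]
Step 25: x=[1.5016] v=[-3.5911]
Step 26: x=[1.3531] v=[-2.9700]
Step 27: x=[1.2372] v=[-2.3171]
Step 28: x=[1.1552] v=[-1.6394]
Step 29: x=[1.1080] v=[-0.9441]
Step 30: x=[1.0961] v=[-0.2387]
Step 31: x=[1.1196] v=[0.4693]
First v>=0 after going negative at step 31, time=1.5500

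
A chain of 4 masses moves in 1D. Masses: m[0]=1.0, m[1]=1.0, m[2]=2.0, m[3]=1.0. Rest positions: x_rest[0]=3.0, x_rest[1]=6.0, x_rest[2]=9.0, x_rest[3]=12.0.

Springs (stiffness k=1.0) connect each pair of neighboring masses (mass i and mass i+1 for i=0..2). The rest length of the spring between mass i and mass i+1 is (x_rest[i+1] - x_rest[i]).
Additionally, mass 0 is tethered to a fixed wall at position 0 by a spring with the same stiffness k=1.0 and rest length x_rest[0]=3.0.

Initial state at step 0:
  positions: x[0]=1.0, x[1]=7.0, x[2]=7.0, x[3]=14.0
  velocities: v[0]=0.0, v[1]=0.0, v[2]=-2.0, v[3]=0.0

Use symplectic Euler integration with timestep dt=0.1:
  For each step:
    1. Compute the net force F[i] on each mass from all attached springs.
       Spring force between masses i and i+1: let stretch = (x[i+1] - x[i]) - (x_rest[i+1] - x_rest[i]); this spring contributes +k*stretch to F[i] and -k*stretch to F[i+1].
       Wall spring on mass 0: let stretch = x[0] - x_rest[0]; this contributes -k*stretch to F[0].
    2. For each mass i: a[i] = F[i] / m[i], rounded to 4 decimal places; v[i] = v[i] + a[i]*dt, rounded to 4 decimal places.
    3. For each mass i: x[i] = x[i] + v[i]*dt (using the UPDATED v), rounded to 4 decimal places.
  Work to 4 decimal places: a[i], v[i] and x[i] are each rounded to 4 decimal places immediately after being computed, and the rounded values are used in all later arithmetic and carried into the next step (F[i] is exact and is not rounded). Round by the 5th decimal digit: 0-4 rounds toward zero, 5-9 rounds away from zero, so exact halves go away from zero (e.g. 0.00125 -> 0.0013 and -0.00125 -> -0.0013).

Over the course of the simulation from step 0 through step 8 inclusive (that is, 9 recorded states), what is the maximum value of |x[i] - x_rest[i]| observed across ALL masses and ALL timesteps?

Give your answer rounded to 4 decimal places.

Answer: 2.4649

Derivation:
Step 0: x=[1.0000 7.0000 7.0000 14.0000] v=[0.0000 0.0000 -2.0000 0.0000]
Step 1: x=[1.0500 6.9400 6.8350 13.9600] v=[0.5000 -0.6000 -1.6500 -0.4000]
Step 2: x=[1.1484 6.8201 6.7062 13.8788] v=[0.9840 -1.1995 -1.2885 -0.8125]
Step 3: x=[1.2920 6.6423 6.6138 13.7558] v=[1.4363 -1.7781 -0.9242 -1.2298]
Step 4: x=[1.4762 6.4107 6.5572 13.5914] v=[1.8421 -2.3160 -0.5657 -1.6440]
Step 5: x=[1.6950 6.1312 6.5351 13.3867] v=[2.1879 -2.7948 -0.2213 -2.0474]
Step 6: x=[1.9412 5.8114 6.5452 13.1434] v=[2.4620 -3.1980 0.1011 -2.4326]
Step 7: x=[2.2067 5.4602 6.5846 12.8642] v=[2.6549 -3.5116 0.3943 -2.7924]
Step 8: x=[2.4827 5.0878 6.6498 12.5522] v=[2.7596 -3.7245 0.6521 -3.1204]
Max displacement = 2.4649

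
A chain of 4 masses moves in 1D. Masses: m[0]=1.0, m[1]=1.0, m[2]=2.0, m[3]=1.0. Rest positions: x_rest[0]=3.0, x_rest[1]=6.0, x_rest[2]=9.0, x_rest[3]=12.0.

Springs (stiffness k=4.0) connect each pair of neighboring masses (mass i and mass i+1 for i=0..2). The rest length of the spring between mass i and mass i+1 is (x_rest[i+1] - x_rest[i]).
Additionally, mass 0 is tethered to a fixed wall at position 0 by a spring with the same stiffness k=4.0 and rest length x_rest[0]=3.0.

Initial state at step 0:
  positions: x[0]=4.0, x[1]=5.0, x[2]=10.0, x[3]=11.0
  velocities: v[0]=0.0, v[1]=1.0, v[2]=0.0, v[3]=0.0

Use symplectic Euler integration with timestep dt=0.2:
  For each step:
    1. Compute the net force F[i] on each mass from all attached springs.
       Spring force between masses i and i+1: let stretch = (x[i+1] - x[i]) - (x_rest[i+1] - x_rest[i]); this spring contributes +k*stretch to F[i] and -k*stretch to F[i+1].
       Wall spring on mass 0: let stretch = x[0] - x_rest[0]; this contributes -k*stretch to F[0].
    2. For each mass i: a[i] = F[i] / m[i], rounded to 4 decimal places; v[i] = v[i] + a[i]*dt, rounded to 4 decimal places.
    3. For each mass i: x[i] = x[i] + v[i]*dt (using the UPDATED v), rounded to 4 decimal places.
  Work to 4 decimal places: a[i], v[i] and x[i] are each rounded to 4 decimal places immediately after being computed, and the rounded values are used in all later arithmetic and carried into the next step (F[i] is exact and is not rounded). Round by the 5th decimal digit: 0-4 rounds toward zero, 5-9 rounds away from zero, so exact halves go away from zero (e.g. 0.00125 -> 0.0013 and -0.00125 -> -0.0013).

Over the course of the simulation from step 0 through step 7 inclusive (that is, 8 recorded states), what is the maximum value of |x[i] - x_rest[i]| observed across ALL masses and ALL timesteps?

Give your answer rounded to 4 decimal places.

Step 0: x=[4.0000 5.0000 10.0000 11.0000] v=[0.0000 1.0000 0.0000 0.0000]
Step 1: x=[3.5200 5.8400 9.6800 11.3200] v=[-2.4000 4.2000 -1.6000 1.6000]
Step 2: x=[2.8480 6.9232 9.1840 11.8576] v=[-3.3600 5.4160 -2.4800 2.6880]
Step 3: x=[2.3724 7.7161 8.7210 12.4474] v=[-2.3782 3.9645 -2.3149 2.9491]
Step 4: x=[2.3722 7.8148 8.4757 12.9210] v=[-0.0012 0.4935 -1.2263 2.3680]
Step 5: x=[2.8632 7.1484 8.5332 13.1634] v=[2.4551 -3.3319 0.2875 1.2118]
Step 6: x=[3.5817 6.0180 8.8503 13.1449] v=[3.5927 -5.6522 1.5857 -0.0924]
Step 7: x=[4.1170 4.9509 9.2844 12.9193] v=[2.6764 -5.3354 2.1706 -1.1281]
Max displacement = 1.8148

Answer: 1.8148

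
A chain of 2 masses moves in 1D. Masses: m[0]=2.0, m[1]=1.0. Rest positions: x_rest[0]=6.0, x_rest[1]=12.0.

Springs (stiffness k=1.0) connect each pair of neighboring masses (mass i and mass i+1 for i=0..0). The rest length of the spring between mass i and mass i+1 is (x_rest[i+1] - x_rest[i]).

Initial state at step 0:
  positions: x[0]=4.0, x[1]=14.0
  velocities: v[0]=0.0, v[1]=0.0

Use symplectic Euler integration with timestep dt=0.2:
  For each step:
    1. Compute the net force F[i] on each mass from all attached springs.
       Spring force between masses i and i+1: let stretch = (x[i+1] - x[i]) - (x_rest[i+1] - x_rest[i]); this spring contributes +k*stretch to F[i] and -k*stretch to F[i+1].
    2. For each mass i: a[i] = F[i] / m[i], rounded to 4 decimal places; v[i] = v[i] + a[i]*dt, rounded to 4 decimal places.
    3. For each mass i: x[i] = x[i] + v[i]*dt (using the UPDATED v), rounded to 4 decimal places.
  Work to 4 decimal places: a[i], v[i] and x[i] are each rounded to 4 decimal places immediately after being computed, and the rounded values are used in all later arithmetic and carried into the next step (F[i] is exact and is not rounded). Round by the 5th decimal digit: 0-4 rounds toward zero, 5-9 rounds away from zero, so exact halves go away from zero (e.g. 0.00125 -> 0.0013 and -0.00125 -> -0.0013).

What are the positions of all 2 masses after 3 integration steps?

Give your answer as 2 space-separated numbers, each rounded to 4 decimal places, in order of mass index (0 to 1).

Answer: 4.4563 13.0874

Derivation:
Step 0: x=[4.0000 14.0000] v=[0.0000 0.0000]
Step 1: x=[4.0800 13.8400] v=[0.4000 -0.8000]
Step 2: x=[4.2352 13.5296] v=[0.7760 -1.5520]
Step 3: x=[4.4563 13.0874] v=[1.1054 -2.2109]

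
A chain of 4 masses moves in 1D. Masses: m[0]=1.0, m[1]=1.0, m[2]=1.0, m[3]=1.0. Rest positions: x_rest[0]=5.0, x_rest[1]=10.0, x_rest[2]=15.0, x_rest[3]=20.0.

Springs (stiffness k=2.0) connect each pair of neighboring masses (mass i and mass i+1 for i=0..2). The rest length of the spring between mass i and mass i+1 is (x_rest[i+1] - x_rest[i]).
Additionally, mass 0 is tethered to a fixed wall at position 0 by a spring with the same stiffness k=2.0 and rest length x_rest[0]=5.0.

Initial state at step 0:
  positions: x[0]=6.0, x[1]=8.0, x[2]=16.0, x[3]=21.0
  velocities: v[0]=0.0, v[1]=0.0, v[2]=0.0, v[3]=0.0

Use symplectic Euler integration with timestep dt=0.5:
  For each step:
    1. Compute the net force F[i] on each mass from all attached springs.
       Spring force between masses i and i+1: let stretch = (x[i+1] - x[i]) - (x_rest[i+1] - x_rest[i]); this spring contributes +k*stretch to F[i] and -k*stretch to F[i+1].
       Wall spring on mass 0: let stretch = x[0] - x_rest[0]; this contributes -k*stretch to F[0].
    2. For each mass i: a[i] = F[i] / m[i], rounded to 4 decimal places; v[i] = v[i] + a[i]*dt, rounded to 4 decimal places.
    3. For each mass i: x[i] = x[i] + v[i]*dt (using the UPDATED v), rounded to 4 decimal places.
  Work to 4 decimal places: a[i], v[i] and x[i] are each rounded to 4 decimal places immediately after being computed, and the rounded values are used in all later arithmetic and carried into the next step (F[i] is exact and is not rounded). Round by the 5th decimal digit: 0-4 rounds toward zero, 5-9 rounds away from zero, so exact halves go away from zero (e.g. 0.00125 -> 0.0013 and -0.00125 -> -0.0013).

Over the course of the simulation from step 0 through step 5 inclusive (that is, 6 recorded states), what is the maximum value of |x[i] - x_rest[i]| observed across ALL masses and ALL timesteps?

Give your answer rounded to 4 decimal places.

Step 0: x=[6.0000 8.0000 16.0000 21.0000] v=[0.0000 0.0000 0.0000 0.0000]
Step 1: x=[4.0000 11.0000 14.5000 21.0000] v=[-4.0000 6.0000 -3.0000 0.0000]
Step 2: x=[3.5000 12.2500 14.5000 20.2500] v=[-1.0000 2.5000 0.0000 -1.5000]
Step 3: x=[5.6250 10.2500 16.2500 19.1250] v=[4.2500 -4.0000 3.5000 -2.2500]
Step 4: x=[7.2500 8.9375 16.4375 19.0625] v=[3.2500 -2.6250 0.3750 -0.1250]
Step 5: x=[6.0938 10.5313 14.1875 20.1875] v=[-2.3125 3.1875 -4.5000 2.2500]
Max displacement = 2.2500

Answer: 2.2500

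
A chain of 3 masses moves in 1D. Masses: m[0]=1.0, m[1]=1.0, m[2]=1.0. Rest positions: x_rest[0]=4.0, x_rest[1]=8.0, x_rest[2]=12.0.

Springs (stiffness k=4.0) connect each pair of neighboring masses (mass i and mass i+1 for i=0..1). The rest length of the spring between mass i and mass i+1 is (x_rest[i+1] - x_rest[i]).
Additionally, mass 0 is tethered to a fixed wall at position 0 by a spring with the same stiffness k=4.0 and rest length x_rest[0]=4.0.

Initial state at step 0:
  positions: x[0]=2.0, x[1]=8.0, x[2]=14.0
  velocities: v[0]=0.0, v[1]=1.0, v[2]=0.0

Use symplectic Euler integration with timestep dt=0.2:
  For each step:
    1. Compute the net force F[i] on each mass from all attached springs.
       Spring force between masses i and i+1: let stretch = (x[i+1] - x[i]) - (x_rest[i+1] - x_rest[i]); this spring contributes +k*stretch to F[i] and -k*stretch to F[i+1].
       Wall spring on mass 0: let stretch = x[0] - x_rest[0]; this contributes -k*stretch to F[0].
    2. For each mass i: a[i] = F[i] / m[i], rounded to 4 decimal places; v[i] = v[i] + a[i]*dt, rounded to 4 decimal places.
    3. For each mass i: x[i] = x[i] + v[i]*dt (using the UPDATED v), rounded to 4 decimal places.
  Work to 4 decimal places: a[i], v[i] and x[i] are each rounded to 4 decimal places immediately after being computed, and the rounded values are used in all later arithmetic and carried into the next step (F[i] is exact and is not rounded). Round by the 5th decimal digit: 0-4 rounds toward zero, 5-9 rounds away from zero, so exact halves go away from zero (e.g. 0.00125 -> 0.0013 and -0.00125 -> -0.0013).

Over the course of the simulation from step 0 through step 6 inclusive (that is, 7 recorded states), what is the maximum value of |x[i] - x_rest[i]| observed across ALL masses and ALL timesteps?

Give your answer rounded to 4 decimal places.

Answer: 2.5342

Derivation:
Step 0: x=[2.0000 8.0000 14.0000] v=[0.0000 1.0000 0.0000]
Step 1: x=[2.6400 8.2000 13.6800] v=[3.2000 1.0000 -1.6000]
Step 2: x=[3.7472 8.3872 13.1232] v=[5.5360 0.9360 -2.7840]
Step 3: x=[4.9972 8.5898 12.4486] v=[6.2502 1.0128 -3.3728]
Step 4: x=[6.0225 8.8350 11.7966] v=[5.1265 1.2258 -3.2598]
Step 5: x=[6.5342 9.1040 11.3108] v=[2.5585 1.3451 -2.4291]
Step 6: x=[6.4116 9.3149 11.1119] v=[-0.6130 1.0547 -0.9945]
Max displacement = 2.5342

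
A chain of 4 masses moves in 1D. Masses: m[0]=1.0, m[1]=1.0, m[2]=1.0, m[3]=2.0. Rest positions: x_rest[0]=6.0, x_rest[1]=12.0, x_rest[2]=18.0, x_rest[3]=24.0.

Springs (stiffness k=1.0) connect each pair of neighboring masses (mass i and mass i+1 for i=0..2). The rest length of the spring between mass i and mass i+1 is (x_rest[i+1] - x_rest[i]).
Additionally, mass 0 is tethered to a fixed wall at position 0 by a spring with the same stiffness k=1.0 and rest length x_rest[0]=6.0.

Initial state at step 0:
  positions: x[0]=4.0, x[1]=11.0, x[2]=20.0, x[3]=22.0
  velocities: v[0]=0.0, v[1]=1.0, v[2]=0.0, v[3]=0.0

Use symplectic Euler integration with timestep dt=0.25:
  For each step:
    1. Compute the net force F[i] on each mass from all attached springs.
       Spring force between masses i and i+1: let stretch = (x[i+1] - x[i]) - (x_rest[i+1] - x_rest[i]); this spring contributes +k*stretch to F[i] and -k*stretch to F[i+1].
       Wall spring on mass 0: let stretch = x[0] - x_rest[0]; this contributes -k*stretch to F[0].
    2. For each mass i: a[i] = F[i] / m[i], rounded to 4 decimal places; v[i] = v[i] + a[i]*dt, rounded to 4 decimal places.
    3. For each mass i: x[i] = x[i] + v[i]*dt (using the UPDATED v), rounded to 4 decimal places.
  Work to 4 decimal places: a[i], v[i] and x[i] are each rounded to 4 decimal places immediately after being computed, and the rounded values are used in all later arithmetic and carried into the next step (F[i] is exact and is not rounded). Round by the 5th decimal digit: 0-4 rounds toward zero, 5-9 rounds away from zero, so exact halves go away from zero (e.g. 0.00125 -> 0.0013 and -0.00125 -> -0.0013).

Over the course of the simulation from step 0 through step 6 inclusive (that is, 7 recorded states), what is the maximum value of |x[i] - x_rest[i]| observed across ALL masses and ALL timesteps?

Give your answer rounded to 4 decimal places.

Answer: 2.8116

Derivation:
Step 0: x=[4.0000 11.0000 20.0000 22.0000] v=[0.0000 1.0000 0.0000 0.0000]
Step 1: x=[4.1875 11.3750 19.5625 22.1250] v=[0.7500 1.5000 -1.7500 0.5000]
Step 2: x=[4.5625 11.8125 18.7734 22.3574] v=[1.5000 1.7500 -3.1563 0.9297]
Step 3: x=[5.1055 12.2319 17.7733 22.6653] v=[2.1719 1.6777 -4.0005 1.2317]
Step 4: x=[5.7748 12.5523 16.7326 23.0079] v=[2.6771 1.2815 -4.1629 1.3702]
Step 5: x=[6.5068 12.7104 15.8228 23.3419] v=[2.9278 0.6322 -3.6392 1.3358]
Step 6: x=[7.2198 12.6753 15.1884 23.6284] v=[2.8520 -0.1406 -2.5375 1.1459]
Max displacement = 2.8116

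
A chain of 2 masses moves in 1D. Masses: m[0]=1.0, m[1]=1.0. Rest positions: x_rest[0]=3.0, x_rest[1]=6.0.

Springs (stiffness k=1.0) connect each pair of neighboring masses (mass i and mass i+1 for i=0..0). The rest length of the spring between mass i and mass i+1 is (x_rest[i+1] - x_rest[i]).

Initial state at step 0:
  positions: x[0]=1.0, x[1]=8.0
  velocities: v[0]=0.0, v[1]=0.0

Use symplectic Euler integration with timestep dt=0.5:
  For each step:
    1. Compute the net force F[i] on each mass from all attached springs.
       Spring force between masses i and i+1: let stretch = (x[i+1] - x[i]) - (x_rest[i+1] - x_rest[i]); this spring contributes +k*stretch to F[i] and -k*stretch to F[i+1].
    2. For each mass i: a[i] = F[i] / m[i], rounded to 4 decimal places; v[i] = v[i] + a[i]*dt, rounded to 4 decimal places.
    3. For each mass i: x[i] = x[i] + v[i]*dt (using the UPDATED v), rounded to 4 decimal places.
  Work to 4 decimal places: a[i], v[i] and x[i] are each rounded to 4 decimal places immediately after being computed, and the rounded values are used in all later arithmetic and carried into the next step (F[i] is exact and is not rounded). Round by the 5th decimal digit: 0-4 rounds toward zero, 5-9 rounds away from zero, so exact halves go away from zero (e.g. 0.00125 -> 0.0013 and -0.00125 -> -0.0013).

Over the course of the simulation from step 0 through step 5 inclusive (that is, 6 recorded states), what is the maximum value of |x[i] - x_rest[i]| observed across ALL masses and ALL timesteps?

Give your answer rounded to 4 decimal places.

Step 0: x=[1.0000 8.0000] v=[0.0000 0.0000]
Step 1: x=[2.0000 7.0000] v=[2.0000 -2.0000]
Step 2: x=[3.5000 5.5000] v=[3.0000 -3.0000]
Step 3: x=[4.7500 4.2500] v=[2.5000 -2.5000]
Step 4: x=[5.1250 3.8750] v=[0.7500 -0.7500]
Step 5: x=[4.4375 4.5625] v=[-1.3750 1.3750]
Max displacement = 2.1250

Answer: 2.1250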